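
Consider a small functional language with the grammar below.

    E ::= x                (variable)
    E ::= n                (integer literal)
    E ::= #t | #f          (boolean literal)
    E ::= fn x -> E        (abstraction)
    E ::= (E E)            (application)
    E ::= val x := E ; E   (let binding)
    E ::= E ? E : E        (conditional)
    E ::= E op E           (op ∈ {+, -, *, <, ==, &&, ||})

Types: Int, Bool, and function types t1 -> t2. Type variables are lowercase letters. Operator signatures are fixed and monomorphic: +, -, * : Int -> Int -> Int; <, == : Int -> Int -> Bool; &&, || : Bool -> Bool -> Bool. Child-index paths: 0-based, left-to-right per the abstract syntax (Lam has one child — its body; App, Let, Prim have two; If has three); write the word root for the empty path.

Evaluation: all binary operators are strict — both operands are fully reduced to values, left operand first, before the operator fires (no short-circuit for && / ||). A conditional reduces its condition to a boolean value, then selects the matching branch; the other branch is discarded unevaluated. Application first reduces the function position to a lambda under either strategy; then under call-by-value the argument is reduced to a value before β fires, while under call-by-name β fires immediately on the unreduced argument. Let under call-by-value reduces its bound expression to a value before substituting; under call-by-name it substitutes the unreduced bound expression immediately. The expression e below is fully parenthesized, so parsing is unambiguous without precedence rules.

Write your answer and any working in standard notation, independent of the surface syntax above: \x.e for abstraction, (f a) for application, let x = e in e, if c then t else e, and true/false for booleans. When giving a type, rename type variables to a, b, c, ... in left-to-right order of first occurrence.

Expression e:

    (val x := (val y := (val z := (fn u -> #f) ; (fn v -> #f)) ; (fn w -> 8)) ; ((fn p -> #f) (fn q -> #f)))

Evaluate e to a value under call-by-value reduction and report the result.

Answer: false

Trace:
step 0: (let x = (let y = (let z = (\u.false) in (\v.false)) in (\w.8)) in ((\p.false) (\q.false)))
step 1: [let@0.0] (let x = (let y = (\v.false) in (\w.8)) in ((\p.false) (\q.false)))
step 2: [let@0] (let x = (\w.8) in ((\p.false) (\q.false)))
step 3: [let@root] ((\p.false) (\q.false))
step 4: [beta@root] false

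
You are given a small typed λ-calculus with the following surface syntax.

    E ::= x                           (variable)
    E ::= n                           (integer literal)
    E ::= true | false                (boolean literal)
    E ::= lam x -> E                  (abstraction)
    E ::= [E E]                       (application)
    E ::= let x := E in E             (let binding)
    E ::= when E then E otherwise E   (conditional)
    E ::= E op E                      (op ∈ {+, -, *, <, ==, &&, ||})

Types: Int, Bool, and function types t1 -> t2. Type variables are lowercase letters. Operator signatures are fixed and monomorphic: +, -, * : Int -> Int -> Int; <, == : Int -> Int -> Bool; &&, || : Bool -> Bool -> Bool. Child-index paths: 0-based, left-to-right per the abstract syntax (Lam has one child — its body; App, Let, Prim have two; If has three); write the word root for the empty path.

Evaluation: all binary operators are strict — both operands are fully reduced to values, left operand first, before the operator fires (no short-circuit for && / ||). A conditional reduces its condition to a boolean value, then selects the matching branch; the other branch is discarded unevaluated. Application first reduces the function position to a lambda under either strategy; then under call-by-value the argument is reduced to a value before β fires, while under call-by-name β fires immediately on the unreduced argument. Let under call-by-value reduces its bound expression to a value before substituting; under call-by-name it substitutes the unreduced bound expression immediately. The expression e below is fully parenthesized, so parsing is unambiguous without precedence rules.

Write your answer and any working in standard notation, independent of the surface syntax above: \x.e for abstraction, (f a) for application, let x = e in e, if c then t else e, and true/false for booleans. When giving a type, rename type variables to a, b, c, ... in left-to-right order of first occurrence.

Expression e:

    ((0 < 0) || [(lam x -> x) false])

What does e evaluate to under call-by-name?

Answer: false

Derivation:
step 0: ((0 < 0) || ((\x.x) false))
step 1: [delta@0] (false || ((\x.x) false))
step 2: [beta@1] (false || false)
step 3: [delta@root] false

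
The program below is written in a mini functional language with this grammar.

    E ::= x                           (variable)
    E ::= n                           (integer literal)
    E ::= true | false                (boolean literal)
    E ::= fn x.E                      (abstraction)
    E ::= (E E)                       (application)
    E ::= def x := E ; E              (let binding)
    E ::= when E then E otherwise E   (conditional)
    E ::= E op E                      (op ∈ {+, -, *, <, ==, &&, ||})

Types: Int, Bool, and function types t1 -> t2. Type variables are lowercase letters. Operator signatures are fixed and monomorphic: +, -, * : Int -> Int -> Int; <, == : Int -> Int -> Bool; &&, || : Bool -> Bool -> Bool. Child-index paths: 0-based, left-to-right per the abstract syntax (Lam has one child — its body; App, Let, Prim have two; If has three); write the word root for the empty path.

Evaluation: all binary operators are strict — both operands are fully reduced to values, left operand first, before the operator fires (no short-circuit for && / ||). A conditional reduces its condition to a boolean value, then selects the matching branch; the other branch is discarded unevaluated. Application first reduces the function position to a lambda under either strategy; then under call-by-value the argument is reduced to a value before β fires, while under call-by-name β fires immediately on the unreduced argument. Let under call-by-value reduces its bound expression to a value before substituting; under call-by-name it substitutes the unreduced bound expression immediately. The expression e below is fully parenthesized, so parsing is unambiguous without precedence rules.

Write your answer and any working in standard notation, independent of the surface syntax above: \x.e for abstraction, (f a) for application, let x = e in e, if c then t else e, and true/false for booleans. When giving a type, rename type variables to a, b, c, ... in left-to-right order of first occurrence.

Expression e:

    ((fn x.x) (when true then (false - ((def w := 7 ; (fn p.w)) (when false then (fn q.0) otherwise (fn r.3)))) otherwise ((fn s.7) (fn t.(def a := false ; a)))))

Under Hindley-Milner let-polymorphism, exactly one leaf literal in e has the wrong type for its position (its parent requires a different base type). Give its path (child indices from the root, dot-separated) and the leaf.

Answer: 1.1.0 : false

Derivation:
x : a
\x._ : a -> a
  unify Bool ~ Bool
  unify Bool ~ Int
  FAIL: mismatch Bool ~ Int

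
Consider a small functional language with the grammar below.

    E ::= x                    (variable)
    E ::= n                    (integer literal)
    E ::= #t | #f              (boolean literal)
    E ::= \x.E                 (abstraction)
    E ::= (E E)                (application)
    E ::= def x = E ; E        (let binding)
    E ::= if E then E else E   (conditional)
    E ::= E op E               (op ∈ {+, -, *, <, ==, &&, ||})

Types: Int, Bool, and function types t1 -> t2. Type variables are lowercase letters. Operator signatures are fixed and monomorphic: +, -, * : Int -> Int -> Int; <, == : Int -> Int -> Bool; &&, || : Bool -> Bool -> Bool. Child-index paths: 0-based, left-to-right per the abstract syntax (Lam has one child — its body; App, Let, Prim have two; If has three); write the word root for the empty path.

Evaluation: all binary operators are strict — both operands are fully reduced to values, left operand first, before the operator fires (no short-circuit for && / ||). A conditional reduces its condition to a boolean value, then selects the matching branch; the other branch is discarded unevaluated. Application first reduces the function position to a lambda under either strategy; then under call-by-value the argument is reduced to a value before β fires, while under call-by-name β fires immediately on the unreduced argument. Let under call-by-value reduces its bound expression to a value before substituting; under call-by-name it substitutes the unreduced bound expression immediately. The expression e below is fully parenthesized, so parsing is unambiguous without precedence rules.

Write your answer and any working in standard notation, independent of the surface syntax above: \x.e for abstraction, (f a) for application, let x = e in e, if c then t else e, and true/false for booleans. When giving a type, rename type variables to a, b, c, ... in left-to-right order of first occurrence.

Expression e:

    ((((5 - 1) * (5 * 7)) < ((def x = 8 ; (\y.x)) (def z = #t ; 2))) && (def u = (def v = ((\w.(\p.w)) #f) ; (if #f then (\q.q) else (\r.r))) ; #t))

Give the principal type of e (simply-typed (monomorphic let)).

Working:
  unify Int ~ Int
  unify Int ~ Int
  unify Int ~ Int
  unify Int ~ Int
  unify Int ~ Int
  unify Int ~ Int
  unify Int ~ Int
let x : Int
x : Int
\y._ : a -> Int
let z : Bool
  unify a -> Int ~ Int -> b
  unify a ~ Int
  unify Int ~ b
_ _ : Int
  unify Int ~ Int
  unify Bool ~ Bool
w : c
\p._ : d -> c
\w._ : c -> d -> c
  unify c -> d -> c ~ Bool -> e
  unify c ~ Bool
  unify d -> Bool ~ e
_ _ : d -> Bool
let v : d -> Bool
  unify Bool ~ Bool
q : f
\q._ : f -> f
r : g
\r._ : g -> g
  unify f -> f ~ g -> g
  unify f ~ g
  unify g ~ g
let u : g -> g
  unify Bool ~ Bool

Answer: Bool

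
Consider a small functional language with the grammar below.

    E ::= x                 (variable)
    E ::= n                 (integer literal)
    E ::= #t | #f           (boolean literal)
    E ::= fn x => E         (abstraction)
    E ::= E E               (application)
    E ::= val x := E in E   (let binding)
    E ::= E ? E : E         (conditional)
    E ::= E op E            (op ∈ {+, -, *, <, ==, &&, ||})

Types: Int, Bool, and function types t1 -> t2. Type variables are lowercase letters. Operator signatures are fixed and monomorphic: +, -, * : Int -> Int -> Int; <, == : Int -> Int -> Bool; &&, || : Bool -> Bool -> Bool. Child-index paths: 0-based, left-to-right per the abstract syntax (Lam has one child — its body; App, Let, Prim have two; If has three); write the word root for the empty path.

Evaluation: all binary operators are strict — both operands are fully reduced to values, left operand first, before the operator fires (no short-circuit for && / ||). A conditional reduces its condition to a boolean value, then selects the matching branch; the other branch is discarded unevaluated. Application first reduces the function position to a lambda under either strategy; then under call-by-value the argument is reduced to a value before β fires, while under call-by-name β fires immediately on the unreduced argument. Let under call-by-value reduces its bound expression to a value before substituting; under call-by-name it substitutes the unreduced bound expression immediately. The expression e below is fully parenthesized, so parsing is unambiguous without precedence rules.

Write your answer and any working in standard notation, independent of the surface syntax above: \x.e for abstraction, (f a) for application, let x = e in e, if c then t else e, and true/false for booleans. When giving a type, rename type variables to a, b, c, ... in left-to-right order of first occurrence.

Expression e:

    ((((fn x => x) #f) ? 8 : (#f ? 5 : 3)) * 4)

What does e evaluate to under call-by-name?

Derivation:
step 0: ((if ((\x.x) false) then 8 else (if false then 5 else 3)) * 4)
step 1: [beta@0.0] ((if false then 8 else (if false then 5 else 3)) * 4)
step 2: [if@0] ((if false then 5 else 3) * 4)
step 3: [if@0] (3 * 4)
step 4: [delta@root] 12

Answer: 12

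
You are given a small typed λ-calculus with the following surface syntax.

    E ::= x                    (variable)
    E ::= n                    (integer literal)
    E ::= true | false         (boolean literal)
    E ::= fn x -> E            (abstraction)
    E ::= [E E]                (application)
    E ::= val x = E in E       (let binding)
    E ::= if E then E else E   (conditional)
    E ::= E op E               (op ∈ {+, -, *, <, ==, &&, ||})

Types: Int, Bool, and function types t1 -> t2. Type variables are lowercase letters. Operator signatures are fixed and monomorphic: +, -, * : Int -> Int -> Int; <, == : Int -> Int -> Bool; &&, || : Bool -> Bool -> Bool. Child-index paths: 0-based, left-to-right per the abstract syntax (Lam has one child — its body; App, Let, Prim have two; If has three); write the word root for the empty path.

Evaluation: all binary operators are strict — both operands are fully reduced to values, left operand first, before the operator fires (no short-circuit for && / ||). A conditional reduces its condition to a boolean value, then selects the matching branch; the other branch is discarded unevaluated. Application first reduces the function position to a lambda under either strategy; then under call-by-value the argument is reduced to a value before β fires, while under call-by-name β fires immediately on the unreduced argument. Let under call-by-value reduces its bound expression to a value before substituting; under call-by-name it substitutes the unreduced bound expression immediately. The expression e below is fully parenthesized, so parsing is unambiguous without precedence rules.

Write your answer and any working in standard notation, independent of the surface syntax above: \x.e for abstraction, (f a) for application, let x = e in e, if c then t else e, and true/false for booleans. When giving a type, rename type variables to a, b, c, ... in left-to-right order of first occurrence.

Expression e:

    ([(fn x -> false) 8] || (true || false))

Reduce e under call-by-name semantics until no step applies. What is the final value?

Working:
step 0: (((\x.false) 8) || (true || false))
step 1: [beta@0] (false || (true || false))
step 2: [delta@1] (false || true)
step 3: [delta@root] true

Answer: true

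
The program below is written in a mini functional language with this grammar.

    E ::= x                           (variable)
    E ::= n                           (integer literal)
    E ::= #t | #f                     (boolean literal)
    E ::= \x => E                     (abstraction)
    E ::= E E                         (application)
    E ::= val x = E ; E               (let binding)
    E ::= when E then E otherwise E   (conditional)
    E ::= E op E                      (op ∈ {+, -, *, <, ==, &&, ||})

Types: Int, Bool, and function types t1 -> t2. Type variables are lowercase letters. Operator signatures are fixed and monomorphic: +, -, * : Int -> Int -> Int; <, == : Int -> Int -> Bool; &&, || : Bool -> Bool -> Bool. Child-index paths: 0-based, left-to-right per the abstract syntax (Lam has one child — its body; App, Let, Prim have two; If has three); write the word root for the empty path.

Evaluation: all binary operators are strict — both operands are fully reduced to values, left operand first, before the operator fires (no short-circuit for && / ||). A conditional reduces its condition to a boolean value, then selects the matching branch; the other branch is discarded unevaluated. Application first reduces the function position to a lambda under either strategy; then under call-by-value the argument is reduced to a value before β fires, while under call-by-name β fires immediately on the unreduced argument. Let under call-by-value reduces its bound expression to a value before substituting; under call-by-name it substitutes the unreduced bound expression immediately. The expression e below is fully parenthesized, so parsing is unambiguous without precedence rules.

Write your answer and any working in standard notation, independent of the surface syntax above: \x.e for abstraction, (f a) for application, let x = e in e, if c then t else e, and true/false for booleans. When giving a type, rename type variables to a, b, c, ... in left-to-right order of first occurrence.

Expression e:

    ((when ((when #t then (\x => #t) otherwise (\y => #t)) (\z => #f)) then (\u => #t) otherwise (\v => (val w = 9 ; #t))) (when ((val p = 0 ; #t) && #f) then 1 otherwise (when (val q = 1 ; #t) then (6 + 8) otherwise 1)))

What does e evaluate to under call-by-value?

Working:
step 0: ((if ((if true then (\x.true) else (\y.true)) (\z.false)) then (\u.true) else (\v.(let w = 9 in true))) (if ((let p = 0 in true) && false) then 1 else (if (let q = 1 in true) then (6 + 8) else 1)))
step 1: [if@0.0.0] ((if ((\x.true) (\z.false)) then (\u.true) else (\v.(let w = 9 in true))) (if ((let p = 0 in true) && false) then 1 else (if (let q = 1 in true) then (6 + 8) else 1)))
step 2: [beta@0.0] ((if true then (\u.true) else (\v.(let w = 9 in true))) (if ((let p = 0 in true) && false) then 1 else (if (let q = 1 in true) then (6 + 8) else 1)))
step 3: [if@0] ((\u.true) (if ((let p = 0 in true) && false) then 1 else (if (let q = 1 in true) then (6 + 8) else 1)))
step 4: [let@1.0.0] ((\u.true) (if (true && false) then 1 else (if (let q = 1 in true) then (6 + 8) else 1)))
step 5: [delta@1.0] ((\u.true) (if false then 1 else (if (let q = 1 in true) then (6 + 8) else 1)))
step 6: [if@1] ((\u.true) (if (let q = 1 in true) then (6 + 8) else 1))
step 7: [let@1.0] ((\u.true) (if true then (6 + 8) else 1))
step 8: [if@1] ((\u.true) (6 + 8))
step 9: [delta@1] ((\u.true) 14)
step 10: [beta@root] true

Answer: true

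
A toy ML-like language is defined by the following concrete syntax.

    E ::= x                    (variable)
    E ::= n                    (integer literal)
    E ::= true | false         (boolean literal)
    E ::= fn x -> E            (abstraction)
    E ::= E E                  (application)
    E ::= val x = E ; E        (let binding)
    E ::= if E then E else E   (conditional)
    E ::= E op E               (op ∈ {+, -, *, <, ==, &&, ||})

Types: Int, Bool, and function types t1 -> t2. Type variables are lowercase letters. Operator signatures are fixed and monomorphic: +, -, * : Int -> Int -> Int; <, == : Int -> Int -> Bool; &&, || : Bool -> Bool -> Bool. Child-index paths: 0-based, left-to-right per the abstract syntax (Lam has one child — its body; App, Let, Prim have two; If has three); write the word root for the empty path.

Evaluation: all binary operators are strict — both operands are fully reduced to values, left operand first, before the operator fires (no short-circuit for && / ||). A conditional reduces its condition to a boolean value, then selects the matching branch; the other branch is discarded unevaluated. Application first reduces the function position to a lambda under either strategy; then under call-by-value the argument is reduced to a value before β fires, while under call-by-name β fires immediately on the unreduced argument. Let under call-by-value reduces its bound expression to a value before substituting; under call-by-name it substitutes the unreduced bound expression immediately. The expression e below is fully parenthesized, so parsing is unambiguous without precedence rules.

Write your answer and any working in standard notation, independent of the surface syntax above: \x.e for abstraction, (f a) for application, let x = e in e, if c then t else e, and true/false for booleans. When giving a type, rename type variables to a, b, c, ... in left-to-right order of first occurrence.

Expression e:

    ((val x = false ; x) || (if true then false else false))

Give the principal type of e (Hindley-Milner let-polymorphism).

Answer: Bool

Working:
let x : Bool
x : Bool
  unify Bool ~ Bool
  unify Bool ~ Bool
  unify Bool ~ Bool
  unify Bool ~ Bool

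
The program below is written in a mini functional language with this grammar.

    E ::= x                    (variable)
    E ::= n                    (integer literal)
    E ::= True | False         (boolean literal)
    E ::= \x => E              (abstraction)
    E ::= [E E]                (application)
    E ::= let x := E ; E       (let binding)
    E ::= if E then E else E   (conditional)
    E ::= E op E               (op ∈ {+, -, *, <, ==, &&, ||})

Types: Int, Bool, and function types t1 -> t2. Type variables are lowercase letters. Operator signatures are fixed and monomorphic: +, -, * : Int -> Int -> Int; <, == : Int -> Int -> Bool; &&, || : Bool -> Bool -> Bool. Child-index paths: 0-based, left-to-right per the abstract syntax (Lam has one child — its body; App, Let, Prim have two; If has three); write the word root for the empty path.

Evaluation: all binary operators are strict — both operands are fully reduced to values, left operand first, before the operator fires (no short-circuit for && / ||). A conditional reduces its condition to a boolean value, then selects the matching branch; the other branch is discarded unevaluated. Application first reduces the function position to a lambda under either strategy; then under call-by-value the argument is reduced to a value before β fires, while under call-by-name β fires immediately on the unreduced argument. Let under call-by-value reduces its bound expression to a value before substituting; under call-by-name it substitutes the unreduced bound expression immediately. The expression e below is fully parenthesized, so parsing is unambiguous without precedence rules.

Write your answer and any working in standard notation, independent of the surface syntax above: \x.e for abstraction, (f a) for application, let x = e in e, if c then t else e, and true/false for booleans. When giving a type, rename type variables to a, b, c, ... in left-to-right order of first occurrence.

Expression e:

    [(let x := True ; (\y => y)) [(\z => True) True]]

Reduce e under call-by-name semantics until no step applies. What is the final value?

Trace:
step 0: ((let x = true in (\y.y)) ((\z.true) true))
step 1: [let@0] ((\y.y) ((\z.true) true))
step 2: [beta@root] ((\z.true) true)
step 3: [beta@root] true

Answer: true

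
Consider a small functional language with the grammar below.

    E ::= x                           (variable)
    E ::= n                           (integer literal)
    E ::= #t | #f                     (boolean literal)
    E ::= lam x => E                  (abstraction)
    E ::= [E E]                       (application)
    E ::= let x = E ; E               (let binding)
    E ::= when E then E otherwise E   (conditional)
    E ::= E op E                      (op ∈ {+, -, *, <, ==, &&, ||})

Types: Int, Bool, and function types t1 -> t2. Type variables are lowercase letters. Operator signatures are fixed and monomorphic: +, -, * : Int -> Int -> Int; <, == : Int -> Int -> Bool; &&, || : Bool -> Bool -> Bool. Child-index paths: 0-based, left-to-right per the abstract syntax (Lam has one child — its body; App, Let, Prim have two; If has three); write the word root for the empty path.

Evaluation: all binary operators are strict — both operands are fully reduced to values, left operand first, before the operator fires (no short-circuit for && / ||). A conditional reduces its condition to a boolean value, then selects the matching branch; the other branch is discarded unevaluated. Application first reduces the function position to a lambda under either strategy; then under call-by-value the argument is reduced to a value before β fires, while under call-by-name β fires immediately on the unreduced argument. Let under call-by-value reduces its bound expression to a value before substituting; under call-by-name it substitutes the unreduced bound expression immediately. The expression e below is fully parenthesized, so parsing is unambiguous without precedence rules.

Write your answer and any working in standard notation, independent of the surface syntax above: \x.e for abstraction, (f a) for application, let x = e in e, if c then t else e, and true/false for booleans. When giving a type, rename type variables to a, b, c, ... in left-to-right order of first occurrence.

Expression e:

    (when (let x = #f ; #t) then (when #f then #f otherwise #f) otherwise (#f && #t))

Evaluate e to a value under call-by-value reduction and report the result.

Answer: false

Working:
step 0: (if (let x = false in true) then (if false then false else false) else (false && true))
step 1: [let@0] (if true then (if false then false else false) else (false && true))
step 2: [if@root] (if false then false else false)
step 3: [if@root] false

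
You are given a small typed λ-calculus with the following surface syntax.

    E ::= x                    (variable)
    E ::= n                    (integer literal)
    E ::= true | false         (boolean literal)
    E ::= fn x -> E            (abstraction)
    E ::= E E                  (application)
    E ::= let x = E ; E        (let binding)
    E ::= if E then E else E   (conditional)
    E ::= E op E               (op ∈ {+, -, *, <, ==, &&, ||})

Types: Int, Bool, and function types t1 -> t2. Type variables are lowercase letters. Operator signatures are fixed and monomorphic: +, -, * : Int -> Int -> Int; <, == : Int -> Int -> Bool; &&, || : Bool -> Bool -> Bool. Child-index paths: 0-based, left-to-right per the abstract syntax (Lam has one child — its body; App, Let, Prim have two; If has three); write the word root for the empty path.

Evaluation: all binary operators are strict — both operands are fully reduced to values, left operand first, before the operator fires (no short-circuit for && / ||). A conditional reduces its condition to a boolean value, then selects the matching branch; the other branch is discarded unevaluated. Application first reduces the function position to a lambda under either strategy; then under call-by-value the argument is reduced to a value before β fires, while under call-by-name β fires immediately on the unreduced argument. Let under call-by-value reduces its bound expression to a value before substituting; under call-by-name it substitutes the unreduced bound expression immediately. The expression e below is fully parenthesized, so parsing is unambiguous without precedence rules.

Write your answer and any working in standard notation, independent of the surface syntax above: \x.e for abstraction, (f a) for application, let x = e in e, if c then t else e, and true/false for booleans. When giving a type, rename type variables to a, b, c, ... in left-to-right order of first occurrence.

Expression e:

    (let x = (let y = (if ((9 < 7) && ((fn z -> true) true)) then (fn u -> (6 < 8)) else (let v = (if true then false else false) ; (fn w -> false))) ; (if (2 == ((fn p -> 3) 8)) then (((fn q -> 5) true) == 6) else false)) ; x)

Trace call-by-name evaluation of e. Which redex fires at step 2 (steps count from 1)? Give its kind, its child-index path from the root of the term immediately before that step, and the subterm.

Answer: let at root : (let y = (if ((9 < 7) && ((\z.true) true)) then (\u.(6 < 8)) else (let v = (if true then false else false) in (\w.false))) in (if (2 == ((\p.3) 8)) then (((\q.5) true) == 6) else false))

Trace:
step 0: (let x = (let y = (if ((9 < 7) && ((\z.true) true)) then (\u.(6 < 8)) else (let v = (if true then false else false) in (\w.false))) in (if (2 == ((\p.3) 8)) then (((\q.5) true) == 6) else false)) in x)
step 1: [let@root] (let y = (if ((9 < 7) && ((\z.true) true)) then (\u.(6 < 8)) else (let v = (if true then false else false) in (\w.false))) in (if (2 == ((\p.3) 8)) then (((\q.5) true) == 6) else false))
step 2: [let@root] (if (2 == ((\p.3) 8)) then (((\q.5) true) == 6) else false)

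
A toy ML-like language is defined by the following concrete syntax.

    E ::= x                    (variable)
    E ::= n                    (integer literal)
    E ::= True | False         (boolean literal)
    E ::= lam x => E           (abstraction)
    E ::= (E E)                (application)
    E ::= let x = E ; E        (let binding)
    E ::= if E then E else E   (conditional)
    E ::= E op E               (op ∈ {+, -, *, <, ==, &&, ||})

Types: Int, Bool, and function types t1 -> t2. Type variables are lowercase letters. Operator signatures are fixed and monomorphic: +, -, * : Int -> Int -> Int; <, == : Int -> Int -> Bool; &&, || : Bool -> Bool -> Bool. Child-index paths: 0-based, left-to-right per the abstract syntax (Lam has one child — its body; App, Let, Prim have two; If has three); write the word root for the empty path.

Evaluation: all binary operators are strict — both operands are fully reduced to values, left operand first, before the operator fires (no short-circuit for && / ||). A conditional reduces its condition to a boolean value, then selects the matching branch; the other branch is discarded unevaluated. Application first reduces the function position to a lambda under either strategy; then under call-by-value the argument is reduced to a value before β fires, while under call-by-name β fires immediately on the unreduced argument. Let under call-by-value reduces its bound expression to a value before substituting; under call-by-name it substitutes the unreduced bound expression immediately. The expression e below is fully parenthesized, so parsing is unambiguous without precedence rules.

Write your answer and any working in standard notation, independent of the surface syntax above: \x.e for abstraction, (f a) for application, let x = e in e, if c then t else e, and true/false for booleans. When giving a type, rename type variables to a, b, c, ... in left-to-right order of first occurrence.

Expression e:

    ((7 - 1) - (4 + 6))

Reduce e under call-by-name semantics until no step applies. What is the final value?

Answer: -4

Trace:
step 0: ((7 - 1) - (4 + 6))
step 1: [delta@0] (6 - (4 + 6))
step 2: [delta@1] (6 - 10)
step 3: [delta@root] -4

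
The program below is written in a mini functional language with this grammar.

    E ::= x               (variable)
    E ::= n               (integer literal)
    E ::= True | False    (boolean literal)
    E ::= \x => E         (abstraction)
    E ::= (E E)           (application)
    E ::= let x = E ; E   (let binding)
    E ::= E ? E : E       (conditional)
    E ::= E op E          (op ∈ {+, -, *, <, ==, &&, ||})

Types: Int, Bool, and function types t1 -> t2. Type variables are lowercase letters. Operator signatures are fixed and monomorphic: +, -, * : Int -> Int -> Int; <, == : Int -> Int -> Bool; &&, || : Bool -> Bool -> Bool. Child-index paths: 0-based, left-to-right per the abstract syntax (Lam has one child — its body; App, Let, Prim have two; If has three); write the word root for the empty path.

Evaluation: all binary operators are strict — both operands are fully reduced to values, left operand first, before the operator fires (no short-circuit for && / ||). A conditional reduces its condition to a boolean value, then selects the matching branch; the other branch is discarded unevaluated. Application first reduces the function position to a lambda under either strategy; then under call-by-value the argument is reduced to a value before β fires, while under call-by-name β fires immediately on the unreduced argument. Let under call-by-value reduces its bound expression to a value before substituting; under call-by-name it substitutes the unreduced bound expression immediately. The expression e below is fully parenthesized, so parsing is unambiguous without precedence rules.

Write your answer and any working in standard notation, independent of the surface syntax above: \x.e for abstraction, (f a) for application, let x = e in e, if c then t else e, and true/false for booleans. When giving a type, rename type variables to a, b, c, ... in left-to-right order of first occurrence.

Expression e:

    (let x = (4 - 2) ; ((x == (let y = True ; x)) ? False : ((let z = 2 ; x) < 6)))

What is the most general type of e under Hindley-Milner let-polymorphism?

Derivation:
  unify Int ~ Int
  unify Int ~ Int
let x : Int
x : Int
  unify Int ~ Int
let y : Bool
x : Int
  unify Int ~ Int
  unify Bool ~ Bool
let z : Int
x : Int
  unify Int ~ Int
  unify Int ~ Int
  unify Bool ~ Bool

Answer: Bool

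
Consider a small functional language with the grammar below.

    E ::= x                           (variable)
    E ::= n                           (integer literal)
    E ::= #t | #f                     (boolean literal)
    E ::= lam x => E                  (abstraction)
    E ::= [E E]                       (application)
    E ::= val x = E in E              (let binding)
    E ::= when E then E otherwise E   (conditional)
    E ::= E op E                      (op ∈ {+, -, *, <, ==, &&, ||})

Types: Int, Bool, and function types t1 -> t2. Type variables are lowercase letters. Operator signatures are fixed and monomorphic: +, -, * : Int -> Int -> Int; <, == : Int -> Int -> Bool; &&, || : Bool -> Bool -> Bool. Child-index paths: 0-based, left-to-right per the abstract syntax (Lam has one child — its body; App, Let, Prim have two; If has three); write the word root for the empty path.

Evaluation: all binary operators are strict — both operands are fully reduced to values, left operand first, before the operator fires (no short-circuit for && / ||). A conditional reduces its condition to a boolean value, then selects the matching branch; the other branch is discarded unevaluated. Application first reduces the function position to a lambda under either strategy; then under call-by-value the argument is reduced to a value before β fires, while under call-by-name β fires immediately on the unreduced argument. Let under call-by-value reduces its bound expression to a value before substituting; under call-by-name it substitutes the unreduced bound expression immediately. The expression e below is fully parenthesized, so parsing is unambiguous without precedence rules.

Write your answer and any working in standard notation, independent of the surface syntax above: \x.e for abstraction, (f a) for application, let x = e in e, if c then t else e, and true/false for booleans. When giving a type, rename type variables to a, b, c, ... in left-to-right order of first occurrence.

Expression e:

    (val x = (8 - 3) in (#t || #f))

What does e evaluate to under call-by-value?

Working:
step 0: (let x = (8 - 3) in (true || false))
step 1: [delta@0] (let x = 5 in (true || false))
step 2: [let@root] (true || false)
step 3: [delta@root] true

Answer: true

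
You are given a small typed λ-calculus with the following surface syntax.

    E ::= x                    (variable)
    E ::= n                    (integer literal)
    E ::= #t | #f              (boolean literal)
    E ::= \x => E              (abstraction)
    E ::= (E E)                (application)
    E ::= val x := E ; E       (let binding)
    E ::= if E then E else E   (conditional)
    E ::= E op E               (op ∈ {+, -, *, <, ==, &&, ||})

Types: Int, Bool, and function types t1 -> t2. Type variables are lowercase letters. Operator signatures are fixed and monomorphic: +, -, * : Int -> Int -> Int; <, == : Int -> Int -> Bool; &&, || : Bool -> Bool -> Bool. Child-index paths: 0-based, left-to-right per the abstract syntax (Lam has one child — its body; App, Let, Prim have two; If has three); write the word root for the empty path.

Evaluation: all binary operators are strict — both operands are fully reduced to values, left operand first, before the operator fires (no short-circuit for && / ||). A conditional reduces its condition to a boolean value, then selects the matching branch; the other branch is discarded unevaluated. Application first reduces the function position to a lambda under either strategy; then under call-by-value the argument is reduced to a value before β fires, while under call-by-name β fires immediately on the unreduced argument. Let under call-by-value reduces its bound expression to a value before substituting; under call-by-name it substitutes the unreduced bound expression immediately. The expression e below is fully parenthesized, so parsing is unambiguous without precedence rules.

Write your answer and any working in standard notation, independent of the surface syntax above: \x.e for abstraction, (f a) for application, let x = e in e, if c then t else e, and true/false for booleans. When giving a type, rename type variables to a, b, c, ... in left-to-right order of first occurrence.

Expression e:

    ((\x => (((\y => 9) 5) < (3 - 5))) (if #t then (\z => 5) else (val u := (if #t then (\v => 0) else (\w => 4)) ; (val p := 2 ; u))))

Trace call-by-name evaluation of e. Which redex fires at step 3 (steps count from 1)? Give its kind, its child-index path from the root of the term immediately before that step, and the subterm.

Answer: delta at 1 : (3 - 5)

Derivation:
step 0: ((\x.(((\y.9) 5) < (3 - 5))) (if true then (\z.5) else (let u = (if true then (\v.0) else (\w.4)) in (let p = 2 in u))))
step 1: [beta@root] (((\y.9) 5) < (3 - 5))
step 2: [beta@0] (9 < (3 - 5))
step 3: [delta@1] (9 < -2)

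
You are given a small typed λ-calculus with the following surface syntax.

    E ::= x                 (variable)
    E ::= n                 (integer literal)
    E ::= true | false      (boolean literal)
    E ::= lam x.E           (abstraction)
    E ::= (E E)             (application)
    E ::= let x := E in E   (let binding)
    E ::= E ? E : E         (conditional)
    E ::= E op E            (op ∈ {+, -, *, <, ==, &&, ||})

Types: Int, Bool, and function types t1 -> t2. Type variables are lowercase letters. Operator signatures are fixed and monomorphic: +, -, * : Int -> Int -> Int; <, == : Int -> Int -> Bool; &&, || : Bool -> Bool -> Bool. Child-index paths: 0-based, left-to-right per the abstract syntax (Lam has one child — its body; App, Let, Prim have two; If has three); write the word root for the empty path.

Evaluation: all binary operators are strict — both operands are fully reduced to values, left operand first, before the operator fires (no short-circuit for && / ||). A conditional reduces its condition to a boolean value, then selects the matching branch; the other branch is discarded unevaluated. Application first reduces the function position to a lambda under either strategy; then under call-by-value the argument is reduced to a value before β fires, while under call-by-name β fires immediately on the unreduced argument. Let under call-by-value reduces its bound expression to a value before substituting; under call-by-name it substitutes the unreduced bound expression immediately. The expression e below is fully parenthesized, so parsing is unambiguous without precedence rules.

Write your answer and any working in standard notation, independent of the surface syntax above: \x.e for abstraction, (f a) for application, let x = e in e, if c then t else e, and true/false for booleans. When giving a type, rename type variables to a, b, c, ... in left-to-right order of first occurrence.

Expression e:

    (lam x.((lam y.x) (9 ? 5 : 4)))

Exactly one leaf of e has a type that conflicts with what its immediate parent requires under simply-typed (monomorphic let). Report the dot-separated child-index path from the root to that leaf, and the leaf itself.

Trace:
x : a
\y._ : b -> a
  unify Int ~ Bool
  FAIL: mismatch Int ~ Bool

Answer: 0.1.0 : 9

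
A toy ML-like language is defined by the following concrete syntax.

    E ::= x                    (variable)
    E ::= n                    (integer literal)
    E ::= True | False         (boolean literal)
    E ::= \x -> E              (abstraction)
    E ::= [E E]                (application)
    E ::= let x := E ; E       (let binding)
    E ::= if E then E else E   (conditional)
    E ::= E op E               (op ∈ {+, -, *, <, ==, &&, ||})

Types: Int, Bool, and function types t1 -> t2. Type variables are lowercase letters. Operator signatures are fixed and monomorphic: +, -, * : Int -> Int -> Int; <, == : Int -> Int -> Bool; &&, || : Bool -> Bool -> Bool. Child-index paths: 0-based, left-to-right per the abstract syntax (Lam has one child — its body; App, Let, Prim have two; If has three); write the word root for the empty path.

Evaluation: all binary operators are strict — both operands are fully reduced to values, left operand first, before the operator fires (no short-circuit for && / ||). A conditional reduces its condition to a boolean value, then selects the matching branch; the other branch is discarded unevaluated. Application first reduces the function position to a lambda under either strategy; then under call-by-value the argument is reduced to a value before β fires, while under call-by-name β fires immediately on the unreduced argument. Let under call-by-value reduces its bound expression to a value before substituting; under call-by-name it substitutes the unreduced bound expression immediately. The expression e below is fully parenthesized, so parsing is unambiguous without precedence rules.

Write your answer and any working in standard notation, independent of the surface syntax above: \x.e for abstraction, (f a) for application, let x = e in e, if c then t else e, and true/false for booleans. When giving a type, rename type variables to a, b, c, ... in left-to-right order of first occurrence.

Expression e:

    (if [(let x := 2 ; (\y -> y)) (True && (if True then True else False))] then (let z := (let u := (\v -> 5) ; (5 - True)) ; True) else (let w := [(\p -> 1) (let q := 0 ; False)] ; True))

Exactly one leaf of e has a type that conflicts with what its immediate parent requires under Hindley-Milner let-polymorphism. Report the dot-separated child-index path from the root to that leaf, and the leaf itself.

Answer: 1.0.1.1 : true

Derivation:
let x : Int
y : a
\y._ : a -> a
  unify Bool ~ Bool
  unify Bool ~ Bool
  unify Bool ~ Bool
  unify Bool ~ Bool
  unify a -> a ~ Bool -> b
  unify a ~ Bool
  unify Bool ~ b
_ _ : Bool
  unify Bool ~ Bool
\v._ : c -> Int
let u : forall. c -> Int
  unify Int ~ Int
  unify Bool ~ Int
  FAIL: mismatch Bool ~ Int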